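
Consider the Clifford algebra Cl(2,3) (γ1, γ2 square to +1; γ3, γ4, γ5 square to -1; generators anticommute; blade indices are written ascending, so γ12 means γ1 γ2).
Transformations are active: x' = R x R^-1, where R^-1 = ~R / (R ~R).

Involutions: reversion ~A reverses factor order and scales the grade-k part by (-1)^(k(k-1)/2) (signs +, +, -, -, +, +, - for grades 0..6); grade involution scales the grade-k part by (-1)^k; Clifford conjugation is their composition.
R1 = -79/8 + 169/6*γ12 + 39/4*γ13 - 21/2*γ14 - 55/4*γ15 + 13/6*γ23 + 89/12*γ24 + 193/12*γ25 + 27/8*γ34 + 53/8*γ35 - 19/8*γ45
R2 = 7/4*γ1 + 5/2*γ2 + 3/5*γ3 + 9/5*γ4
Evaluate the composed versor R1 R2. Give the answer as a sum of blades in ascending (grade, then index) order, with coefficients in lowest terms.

Distribute over the terms of R2 (each basis-blade product reordered to ascending indices, repeated generators contracted through their squares):
R1 (7/4*γ1) = -553/32*γ1 - 1183/24*γ2 - 273/16*γ3 + 147/8*γ4 + 385/16*γ5 + 91/24*γ123 + 623/48*γ124 + 1351/48*γ125 + 189/32*γ134 + 371/32*γ135 - 133/32*γ145
R1 (5/2*γ2) = 845/12*γ1 - 395/16*γ2 - 65/12*γ3 - 445/24*γ4 - 965/24*γ5 - 195/8*γ123 + 105/4*γ124 + 275/8*γ125 + 135/16*γ234 + 265/16*γ235 - 95/16*γ245
R1 (3/5*γ3) = -117/20*γ1 - 13/10*γ2 - 237/40*γ3 + 81/40*γ4 + 159/40*γ5 + 169/10*γ123 + 63/10*γ134 + 33/4*γ135 - 89/20*γ234 - 193/20*γ235 - 57/40*γ345
R1 (9/5*γ4) = 189/10*γ1 - 267/20*γ2 - 243/40*γ3 - 711/40*γ4 - 171/40*γ5 + 507/10*γ124 + 351/20*γ134 + 99/4*γ145 + 39/10*γ234 - 579/20*γ245 - 477/40*γ345
Summing the partial products and collecting blades:
Answer: 31769/480*γ1 - 21271/240*γ2 - 1655/48*γ3 - 191/12*γ4 - 3947/240*γ5 - 221/60*γ123 + 21583/240*γ124 + 3001/48*γ125 + 4761/160*γ134 + 635/32*γ135 + 659/32*γ145 + 631/80*γ234 + 553/80*γ235 - 2791/80*γ245 - 267/20*γ345


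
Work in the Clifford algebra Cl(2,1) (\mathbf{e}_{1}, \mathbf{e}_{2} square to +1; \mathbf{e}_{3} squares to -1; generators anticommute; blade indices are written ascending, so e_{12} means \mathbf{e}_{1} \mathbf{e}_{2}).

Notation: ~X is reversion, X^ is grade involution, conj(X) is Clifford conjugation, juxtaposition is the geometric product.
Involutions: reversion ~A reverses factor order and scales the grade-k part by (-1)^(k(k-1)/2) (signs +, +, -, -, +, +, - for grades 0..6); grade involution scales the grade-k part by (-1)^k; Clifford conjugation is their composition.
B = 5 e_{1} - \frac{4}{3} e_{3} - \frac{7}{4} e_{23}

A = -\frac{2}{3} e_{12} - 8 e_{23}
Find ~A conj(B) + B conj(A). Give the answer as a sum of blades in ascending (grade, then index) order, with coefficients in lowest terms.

first term: 14 - \frac{22}{3} e_{2} + \frac{7}{6} e_{13} - \frac{352}{9} e_{123}
second term: -14 - \frac{22}{3} e_{2} + \frac{7}{6} e_{13} + \frac{352}{9} e_{123}
Answer: -\frac{44}{3} e_{2} + \frac{7}{3} e_{13}


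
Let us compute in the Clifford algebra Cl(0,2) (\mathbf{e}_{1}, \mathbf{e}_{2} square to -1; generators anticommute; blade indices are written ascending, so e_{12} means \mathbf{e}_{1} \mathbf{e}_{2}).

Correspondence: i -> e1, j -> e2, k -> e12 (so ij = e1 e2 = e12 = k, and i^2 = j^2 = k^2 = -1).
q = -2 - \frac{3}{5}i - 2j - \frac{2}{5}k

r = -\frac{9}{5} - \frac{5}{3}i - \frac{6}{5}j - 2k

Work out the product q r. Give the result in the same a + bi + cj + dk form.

In blades: q = -2 - \frac{3}{5} e_{1} - 2 e_{2} - \frac{2}{5} e_{12}, r = -\frac{9}{5} - \frac{5}{3} e_{1} - \frac{6}{5} e_{2} - 2 e_{12}.
Distribute q over r term by term (generator squares from the signature, products reordered to ascending indices): (-2)*r = \frac{18}{5} + \frac{10}{3} e_{1} + \frac{12}{5} e_{2} + 4 e_{12}; (-\frac{3}{5} e_{1})*r = -1 + \frac{27}{25} e_{1} - \frac{6}{5} e_{2} + \frac{18}{25} e_{12}; (-2 e_{2})*r = -\frac{12}{5} + 4 e_{1} + \frac{18}{5} e_{2} - \frac{10}{3} e_{12}; (-\frac{2}{5} e_{12})*r = -\frac{4}{5} - \frac{12}{25} e_{1} + \frac{2}{3} e_{2} + \frac{18}{25} e_{12}.
Sum: -\frac{3}{5} + \frac{119}{15} e_{1} + \frac{82}{15} e_{2} + \frac{158}{75} e_{12}; translating back through the correspondence:
Answer: -\frac{3}{5} + \frac{119}{15}i + \frac{82}{15}j + \frac{158}{75}k


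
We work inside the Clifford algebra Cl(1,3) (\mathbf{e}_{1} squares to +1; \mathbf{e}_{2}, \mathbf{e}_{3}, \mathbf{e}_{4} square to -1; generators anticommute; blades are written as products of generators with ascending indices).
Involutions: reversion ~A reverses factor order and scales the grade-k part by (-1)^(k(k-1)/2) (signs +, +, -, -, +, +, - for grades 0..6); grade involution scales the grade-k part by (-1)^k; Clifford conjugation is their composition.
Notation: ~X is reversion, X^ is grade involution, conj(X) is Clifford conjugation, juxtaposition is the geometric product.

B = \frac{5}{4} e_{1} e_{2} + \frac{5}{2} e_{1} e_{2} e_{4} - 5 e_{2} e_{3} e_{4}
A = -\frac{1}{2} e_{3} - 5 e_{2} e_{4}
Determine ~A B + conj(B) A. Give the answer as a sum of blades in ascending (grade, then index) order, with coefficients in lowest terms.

first term: -\frac{25}{2} e_{1} - 25 e_{3} + \frac{25}{4} e_{1} e_{4} + \frac{5}{2} e_{2} e_{4} - \frac{5}{8} e_{1} e_{2} e_{3} - \frac{5}{4} e_{1} e_{2} e_{3} e_{4}
second term: \frac{25}{2} e_{1} + 25 e_{3} - \frac{25}{4} e_{1} e_{4} + \frac{5}{2} e_{2} e_{4} + \frac{5}{8} e_{1} e_{2} e_{3} + \frac{5}{4} e_{1} e_{2} e_{3} e_{4}
Answer: 5 e_{2} e_{4}


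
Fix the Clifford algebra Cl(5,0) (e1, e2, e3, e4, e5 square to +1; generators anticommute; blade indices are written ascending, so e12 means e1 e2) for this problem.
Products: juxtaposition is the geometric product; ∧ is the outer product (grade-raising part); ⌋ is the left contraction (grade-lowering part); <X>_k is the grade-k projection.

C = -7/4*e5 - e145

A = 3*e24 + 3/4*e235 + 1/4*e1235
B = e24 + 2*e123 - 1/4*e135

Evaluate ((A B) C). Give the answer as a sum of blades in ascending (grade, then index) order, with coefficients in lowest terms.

step 1: -3 - 1/16*e2 + 1/2*e5 - 3/16*e12 + 3/2*e15 + 6*e134 - 3/4*e345 - 1/4*e1345 + 3/4*e12345
step 2: -7/8 - 21/8*e1 + 1/4*e3 - 3/2*e4 + 21/4*e5 + 3/4*e13 - 1/2*e14 + 3/4*e23 + 7/64*e25 + 21/16*e34 - 6*e35 + 21/64*e125 + 7/16*e134 + 3*e145 - 3/16*e245 - 21/16*e1234 - 1/16*e1245 - 21/2*e1345
Answer: -7/8 - 21/8*e1 + 1/4*e3 - 3/2*e4 + 21/4*e5 + 3/4*e13 - 1/2*e14 + 3/4*e23 + 7/64*e25 + 21/16*e34 - 6*e35 + 21/64*e125 + 7/16*e134 + 3*e145 - 3/16*e245 - 21/16*e1234 - 1/16*e1245 - 21/2*e1345


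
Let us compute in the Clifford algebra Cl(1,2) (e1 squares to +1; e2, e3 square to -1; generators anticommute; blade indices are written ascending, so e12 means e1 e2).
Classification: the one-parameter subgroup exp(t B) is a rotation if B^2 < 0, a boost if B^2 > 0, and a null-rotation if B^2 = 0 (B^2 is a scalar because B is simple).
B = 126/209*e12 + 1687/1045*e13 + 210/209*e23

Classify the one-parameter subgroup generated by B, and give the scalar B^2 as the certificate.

B^2 term by term: the squares give (126/209)^2*(e12)^2 + (1687/1045)^2*(e13)^2 + (210/209)^2*(e23)^2 = 15876/43681*(+1) + 2845969/1092025*(+1) + 44100/43681*(-1) = 49/25 (each basis 2-blade squares to minus the product of its generators' squares); cross terms between blades sharing an index anticommute and cancel. So B^2 = 49/25.
Answer: boost, certificate B^2 = 49/25. Key observation: B^2 = 49/25 is a conjugation invariant, so its sign decides the class regardless of the surface form of B.


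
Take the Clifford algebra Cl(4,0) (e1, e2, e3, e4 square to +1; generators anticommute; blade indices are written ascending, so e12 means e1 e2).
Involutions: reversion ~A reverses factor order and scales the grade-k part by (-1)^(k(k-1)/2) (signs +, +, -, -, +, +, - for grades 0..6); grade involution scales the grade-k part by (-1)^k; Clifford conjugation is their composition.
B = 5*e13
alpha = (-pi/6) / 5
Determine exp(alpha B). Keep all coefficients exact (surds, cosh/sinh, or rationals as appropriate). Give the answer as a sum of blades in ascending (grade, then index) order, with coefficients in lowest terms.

B^2 = (5)^2*(e13)^2 = 25*(-1) = -25 (a basis 2-blade squares to minus the product of its generators' squares).
B^2 = -25 — since the square is negative, the closed form is circular: l = 5, alpha*l = -pi/6, so exp(alpha B) = cos(-pi/6) + (sin(-pi/6)/5)*B = sqrt(3)/2 + (-1/10)*B.
Answer: sqrt(3)/2 - 1/2*e13


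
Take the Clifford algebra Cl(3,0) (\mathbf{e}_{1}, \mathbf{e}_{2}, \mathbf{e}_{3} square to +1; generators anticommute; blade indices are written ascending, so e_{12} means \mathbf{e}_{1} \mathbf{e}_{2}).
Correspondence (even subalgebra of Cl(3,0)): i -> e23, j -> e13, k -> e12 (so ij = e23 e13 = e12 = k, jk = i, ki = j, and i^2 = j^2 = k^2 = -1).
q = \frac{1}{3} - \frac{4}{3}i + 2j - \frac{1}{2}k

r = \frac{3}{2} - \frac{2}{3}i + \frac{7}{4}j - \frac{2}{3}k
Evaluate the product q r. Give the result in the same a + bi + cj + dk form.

In blades: q = \frac{1}{3} - \frac{1}{2} e_{12} + 2 e_{13} - \frac{4}{3} e_{23}, r = \frac{3}{2} - \frac{2}{3} e_{12} + \frac{7}{4} e_{13} - \frac{2}{3} e_{23}.
Distribute q over r term by term (generator squares from the signature, products reordered to ascending indices): (\frac{1}{3})*r = \frac{1}{2} - \frac{2}{9} e_{12} + \frac{7}{12} e_{13} - \frac{2}{9} e_{23}; (-\frac{1}{2} e_{12})*r = -\frac{1}{3} - \frac{3}{4} e_{12} + \frac{1}{3} e_{13} + \frac{7}{8} e_{23}; (2 e_{13})*r = -\frac{7}{2} + \frac{4}{3} e_{12} + 3 e_{13} - \frac{4}{3} e_{23}; (-\frac{4}{3} e_{23})*r = -\frac{8}{9} - \frac{7}{3} e_{12} - \frac{8}{9} e_{13} - 2 e_{23}.
Sum: -\frac{38}{9} - \frac{71}{36} e_{12} + \frac{109}{36} e_{13} - \frac{193}{72} e_{23}; translating back through the correspondence:
Answer: -\frac{38}{9} - \frac{193}{72}i + \frac{109}{36}j - \frac{71}{36}k


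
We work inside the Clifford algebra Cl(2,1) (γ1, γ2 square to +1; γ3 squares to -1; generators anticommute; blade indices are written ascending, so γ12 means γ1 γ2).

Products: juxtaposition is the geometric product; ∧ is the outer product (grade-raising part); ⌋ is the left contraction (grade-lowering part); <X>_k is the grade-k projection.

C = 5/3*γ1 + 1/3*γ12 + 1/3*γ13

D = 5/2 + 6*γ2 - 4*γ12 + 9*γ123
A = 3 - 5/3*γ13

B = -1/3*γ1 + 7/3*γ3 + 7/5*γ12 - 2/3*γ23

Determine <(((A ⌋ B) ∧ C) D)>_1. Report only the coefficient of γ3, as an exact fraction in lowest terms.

step 1: -γ1 + 7*γ3 + 21/5*γ12 - 2*γ23
step 2: -35/3*γ13 - γ123
step 3: -9 + 105*γ2 - 4*γ3 - 139/6*γ13 + 140/3*γ23 + 135/2*γ123
step 4: 105*γ2 - 4*γ3
Answer: -4


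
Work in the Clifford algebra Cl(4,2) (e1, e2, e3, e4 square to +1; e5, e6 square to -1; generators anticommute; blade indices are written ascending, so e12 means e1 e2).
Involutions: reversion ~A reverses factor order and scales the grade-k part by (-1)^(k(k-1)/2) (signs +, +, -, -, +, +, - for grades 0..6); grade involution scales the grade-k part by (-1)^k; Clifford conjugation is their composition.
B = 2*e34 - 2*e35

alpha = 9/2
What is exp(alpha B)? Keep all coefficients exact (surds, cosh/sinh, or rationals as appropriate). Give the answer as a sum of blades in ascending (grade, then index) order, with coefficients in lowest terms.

B^2 term by term: the squares give (2)^2*(e34)^2 + (-2)^2*(e35)^2 = 4*(-1) + 4*(+1) = 0 (each basis 2-blade squares to minus the product of its generators' squares); cross terms between blades sharing an index anticommute and cancel. So B^2 = 0.
B^2 = 0, and the exponential is exactly linear here: exp(alpha B) = 1 + alpha B (parabolic case).
Answer: 1 + 9*e34 - 9*e35


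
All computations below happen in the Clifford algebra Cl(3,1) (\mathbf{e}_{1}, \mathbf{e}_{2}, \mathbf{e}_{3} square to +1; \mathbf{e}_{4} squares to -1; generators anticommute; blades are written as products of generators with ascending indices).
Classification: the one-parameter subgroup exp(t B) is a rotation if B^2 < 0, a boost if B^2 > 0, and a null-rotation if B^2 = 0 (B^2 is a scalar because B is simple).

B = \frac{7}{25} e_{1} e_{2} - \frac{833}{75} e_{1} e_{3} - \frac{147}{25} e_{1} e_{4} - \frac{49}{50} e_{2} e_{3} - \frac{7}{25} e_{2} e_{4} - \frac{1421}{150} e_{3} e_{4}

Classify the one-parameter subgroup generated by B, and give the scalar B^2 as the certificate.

B^2 term by term: the squares give (\frac{7}{25})^2*(e_{1} e_{2})^2 + (-\frac{833}{75})^2*(e_{1} e_{3})^2 + (-\frac{147}{25})^2*(e_{1} e_{4})^2 + (-\frac{49}{50})^2*(e_{2} e_{3})^2 + (-\frac{7}{25})^2*(e_{2} e_{4})^2 + (-\frac{1421}{150})^2*(e_{3} e_{4})^2 = \frac{49}{625}*(-1) + \frac{693889}{5625}*(-1) + \frac{21609}{625}*(+1) + \frac{2401}{2500}*(-1) + \frac{49}{625}*(+1) + \frac{2019241}{22500}*(+1) = 0 (each basis 2-blade squares to minus the product of its generators' squares); cross terms between blades sharing an index anticommute and cancel; the commuting (index-disjoint) pairs give grade-4 terms 2*c*c'*(blade product), which cancel blade by blade — e_{1} e_{2} e_{3} e_{4}: -\frac{9947}{1875} - \frac{11662}{1875} + \frac{7203}{625} = 0 — confirming B is simple. So B^2 = 0.
Answer: null-rotation, certificate B^2 = 0. No conjugation can change B^2 = 0; the sign gives the class.


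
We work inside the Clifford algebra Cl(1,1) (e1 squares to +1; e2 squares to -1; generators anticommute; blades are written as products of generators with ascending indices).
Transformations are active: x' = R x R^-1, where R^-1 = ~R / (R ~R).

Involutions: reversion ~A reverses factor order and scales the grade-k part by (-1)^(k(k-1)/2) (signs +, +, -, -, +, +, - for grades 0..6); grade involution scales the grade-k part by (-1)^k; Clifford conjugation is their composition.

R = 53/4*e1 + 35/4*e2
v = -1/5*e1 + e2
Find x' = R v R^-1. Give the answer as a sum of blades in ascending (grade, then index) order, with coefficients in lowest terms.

~R = 53/4*e1 + 35/4*e2, and R ~R = 99, so R^-1 = ~R / (99).
R v = -57/5 + 15*e1 e2
Answer: -941/330*e1 - 199/66*e2


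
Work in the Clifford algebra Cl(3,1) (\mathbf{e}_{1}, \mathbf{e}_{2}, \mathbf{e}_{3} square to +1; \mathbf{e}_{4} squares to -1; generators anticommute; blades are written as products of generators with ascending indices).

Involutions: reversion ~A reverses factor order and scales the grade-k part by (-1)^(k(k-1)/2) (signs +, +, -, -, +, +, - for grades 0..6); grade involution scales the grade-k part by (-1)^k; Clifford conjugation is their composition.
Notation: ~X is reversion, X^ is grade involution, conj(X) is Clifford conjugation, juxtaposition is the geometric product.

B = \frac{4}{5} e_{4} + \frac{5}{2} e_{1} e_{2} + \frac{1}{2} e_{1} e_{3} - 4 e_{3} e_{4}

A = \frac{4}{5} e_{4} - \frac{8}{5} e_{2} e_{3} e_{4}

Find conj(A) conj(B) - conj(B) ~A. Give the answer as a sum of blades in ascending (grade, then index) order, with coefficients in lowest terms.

first term: -\frac{16}{25} - \frac{32}{5} e_{2} - \frac{16}{5} e_{3} - \frac{32}{25} e_{2} e_{3} + \frac{14}{5} e_{1} e_{2} e_{4} - \frac{18}{5} e_{1} e_{3} e_{4}
second term: \frac{16}{25} + \frac{32}{5} e_{2} - \frac{16}{5} e_{3} + \frac{32}{25} e_{2} e_{3} - \frac{6}{5} e_{1} e_{2} e_{4} - \frac{22}{5} e_{1} e_{3} e_{4}
Answer: -\frac{32}{25} - \frac{64}{5} e_{2} - \frac{64}{25} e_{2} e_{3} + 4 e_{1} e_{2} e_{4} + \frac{4}{5} e_{1} e_{3} e_{4}


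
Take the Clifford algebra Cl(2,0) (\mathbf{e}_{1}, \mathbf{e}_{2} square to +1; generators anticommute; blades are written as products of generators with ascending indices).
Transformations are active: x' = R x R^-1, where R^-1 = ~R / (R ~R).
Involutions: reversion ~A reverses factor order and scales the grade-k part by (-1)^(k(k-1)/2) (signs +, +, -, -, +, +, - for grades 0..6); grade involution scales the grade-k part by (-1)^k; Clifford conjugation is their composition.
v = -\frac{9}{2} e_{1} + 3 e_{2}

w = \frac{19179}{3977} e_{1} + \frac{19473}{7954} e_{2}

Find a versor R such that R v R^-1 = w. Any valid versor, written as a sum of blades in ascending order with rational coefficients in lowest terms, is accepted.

Why this works: both vectors square to \frac{117}{4}, so q(v) = q(w) and R = v + w = \frac{2565}{7954} e_{1} + \frac{43335}{7954} e_{2} carries v to w — its own direction survives, the complement (v - w)/2 flips.
Answer: \frac{2565}{7954} e_{1} + \frac{43335}{7954} e_{2}


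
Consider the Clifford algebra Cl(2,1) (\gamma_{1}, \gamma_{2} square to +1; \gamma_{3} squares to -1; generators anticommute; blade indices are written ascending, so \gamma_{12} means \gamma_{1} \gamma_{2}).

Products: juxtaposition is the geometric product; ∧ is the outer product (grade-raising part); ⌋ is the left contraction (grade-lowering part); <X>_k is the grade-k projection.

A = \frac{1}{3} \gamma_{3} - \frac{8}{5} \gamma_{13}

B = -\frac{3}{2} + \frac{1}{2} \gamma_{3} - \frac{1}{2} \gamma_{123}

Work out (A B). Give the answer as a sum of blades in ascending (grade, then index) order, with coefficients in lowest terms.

step 1: -\frac{1}{6} + \frac{4}{5} \gamma_{1} - \frac{4}{5} \gamma_{2} - \frac{1}{2} \gamma_{3} + \frac{1}{6} \gamma_{12} + \frac{12}{5} \gamma_{13}
Answer: -\frac{1}{6} + \frac{4}{5} \gamma_{1} - \frac{4}{5} \gamma_{2} - \frac{1}{2} \gamma_{3} + \frac{1}{6} \gamma_{12} + \frac{12}{5} \gamma_{13}


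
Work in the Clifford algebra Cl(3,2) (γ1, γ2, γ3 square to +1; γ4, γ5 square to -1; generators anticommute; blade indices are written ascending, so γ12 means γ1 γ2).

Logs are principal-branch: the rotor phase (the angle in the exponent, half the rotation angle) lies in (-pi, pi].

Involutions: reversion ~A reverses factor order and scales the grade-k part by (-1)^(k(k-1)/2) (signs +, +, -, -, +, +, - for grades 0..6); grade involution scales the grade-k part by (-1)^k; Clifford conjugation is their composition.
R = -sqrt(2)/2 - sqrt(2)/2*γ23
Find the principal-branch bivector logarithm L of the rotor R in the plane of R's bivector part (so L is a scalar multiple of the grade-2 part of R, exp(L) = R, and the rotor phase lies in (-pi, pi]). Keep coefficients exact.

The scalar part of R is -sqrt(2)/2, so the principal-branch rotor phase is pinned; divide the bivector part by its sine to get the unit plane — L is the phase times that plane.
Concretely: cos(phase) = -sqrt(2)/2 gives phase = ±3*pi/4, and since phase/sin(phase) is even the sign is immaterial: L = (phase/sin(phase)) * <R>_2 = (3*sqrt(2)*pi/4) * <R>_2.
Answer: -3*pi/4*γ23


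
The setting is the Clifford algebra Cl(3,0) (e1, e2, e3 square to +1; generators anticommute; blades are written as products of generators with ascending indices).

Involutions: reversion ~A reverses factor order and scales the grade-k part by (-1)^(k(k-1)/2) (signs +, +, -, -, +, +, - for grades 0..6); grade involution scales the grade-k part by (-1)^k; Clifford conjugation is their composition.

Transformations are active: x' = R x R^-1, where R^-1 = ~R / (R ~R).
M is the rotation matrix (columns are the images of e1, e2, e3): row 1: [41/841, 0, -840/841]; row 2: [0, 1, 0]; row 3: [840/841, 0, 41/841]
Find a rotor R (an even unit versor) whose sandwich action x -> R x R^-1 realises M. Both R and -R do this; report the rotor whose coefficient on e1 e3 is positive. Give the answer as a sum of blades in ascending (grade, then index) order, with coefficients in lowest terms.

Method: write R = a + b12*e1 e2 + b13*e1 e3 + b23*e2 e3 with a^2 + b12^2 + b13^2 + b23^2 = 1 (so R^-1 = ~R). Expanding the columns R e_j ~R gives tr M = 4a^2 - 1 and, from the antisymmetric part, M21 - M12 = -4a*b12, M13 - M31 = 4a*b13, M32 - M23 = -4a*b23.
Here tr M = 923/841, so a^2 = (1 + tr M)/4 = 441/841 and a = ±21/29. Taking a = 21/29: M21 - M12 = 0, M13 - M31 = -1680/841, M32 - M23 = 0, giving b12 = 0, b13 = -20/29, b23 = 0, i.e. R = 21/29 - 20/29*e1 e3.
Its e1 e3 coefficient is negative, so report the other preimage -R.
Answer: -21/29 + 20/29*e1 e3. Why the constraint matters: R and -R act identically through the sandwich — M has trace 923/841 either way — so only the sign condition on e1 e3 picks one of the two preimages.


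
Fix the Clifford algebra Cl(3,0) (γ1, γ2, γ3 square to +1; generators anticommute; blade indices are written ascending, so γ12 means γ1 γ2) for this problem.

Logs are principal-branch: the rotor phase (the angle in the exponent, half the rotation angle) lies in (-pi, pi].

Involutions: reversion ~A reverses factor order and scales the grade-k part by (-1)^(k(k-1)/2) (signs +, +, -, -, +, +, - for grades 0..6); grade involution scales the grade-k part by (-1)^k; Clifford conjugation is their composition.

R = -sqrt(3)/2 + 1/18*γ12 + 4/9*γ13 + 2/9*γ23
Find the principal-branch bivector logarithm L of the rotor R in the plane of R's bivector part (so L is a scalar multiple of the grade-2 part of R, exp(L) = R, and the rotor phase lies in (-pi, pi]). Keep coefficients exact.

The scalar part of R is -sqrt(3)/2, so the principal-branch rotor phase is pinned; divide the bivector part by its sine to get the unit plane — L is the phase times that plane.
Concretely: cos(phase) = -sqrt(3)/2 gives phase = ±5*pi/6, and since phase/sin(phase) is even the sign is immaterial: L = (phase/sin(phase)) * <R>_2 = (5*pi/3) * <R>_2.
Answer: 5*pi/54*γ12 + 20*pi/27*γ13 + 10*pi/27*γ23


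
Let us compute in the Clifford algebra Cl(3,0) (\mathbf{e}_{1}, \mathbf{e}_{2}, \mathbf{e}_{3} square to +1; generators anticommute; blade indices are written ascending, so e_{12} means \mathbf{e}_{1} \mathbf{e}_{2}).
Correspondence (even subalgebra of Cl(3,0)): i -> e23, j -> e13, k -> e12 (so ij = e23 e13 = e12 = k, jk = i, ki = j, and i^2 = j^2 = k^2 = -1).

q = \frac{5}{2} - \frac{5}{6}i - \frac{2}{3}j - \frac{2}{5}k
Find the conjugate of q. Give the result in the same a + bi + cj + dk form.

In blades: q = \frac{5}{2} - \frac{2}{5} e_{12} - \frac{2}{3} e_{13} - \frac{5}{6} e_{23}.
Quaternion conjugation is reversion on the even subalgebra: the scalar is fixed and every grade-2 blade flips sign, giving \frac{5}{2} + \frac{2}{5} e_{12} + \frac{2}{3} e_{13} + \frac{5}{6} e_{23}; translating back:
Answer: \frac{5}{2} + \frac{5}{6}i + \frac{2}{3}j + \frac{2}{5}k


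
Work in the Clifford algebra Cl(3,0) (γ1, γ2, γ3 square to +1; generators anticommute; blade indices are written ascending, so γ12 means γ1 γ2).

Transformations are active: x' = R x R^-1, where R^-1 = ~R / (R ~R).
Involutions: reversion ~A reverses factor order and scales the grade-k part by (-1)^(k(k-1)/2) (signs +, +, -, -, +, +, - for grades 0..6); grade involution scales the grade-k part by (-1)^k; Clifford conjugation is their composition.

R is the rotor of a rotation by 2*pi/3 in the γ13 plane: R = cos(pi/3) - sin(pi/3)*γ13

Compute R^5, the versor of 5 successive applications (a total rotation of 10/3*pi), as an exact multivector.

The rotor phase is half the rotation angle and phases add under composition, so 5 steps in the γ13 plane accumulate phase 5*(pi/3) = 5*pi/3: R^5 = cos(5*pi/3) - sin(5*pi/3)*γ13.
cos(5*pi/3) = 1/2 and sin(5*pi/3) = -sqrt(3)/2, so R^5 = 1/2 + sqrt(3)/2*γ13. The net rotation is 4/3*pi (after discarding 1 full turn, each of which contributes a factor -1 to the rotor); the rotor keeps the half-angle phase exactly.
Answer: 1/2 + sqrt(3)/2*γ13


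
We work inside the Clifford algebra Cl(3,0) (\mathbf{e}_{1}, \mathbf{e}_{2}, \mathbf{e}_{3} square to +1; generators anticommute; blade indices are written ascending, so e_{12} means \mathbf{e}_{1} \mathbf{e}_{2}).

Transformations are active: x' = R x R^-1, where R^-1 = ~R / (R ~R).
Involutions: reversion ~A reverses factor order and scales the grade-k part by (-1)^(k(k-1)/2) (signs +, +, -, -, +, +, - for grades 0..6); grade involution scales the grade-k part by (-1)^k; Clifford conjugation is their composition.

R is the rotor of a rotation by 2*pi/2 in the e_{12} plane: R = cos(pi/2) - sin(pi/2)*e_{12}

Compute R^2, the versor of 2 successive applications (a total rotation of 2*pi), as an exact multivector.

Half-angle bookkeeping: 2 applications in e_{12} add up to rotor phase 2*pi/2 = \pi, so R^2 = cos(\pi) - sin(\pi)*e_{12}.
cos(\pi) = -1 and sin(\pi) = 0, so R^2 = -1. The total rotation 2*pi is 1 full turn, so every vector returns to itself, yet the rotor is -1, on the OTHER sheet of the double cover (an odd number of 2*pi turns).
Answer: -1


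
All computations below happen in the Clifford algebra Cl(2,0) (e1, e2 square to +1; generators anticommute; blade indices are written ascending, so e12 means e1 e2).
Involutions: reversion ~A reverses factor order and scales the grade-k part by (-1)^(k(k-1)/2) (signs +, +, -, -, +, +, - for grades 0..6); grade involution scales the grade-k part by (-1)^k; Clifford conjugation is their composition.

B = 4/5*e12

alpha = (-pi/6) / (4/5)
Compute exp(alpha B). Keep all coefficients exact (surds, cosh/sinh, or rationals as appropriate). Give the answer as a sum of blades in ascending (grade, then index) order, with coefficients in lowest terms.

B^2 = (4/5)^2*(e12)^2 = 16/25*(-1) = -16/25 (a basis 2-blade squares to minus the product of its generators' squares).
B^2 = -16/25 — a negative square means the series sums to a rotation: l = 4/5, alpha*l = -pi/6, so exp(alpha B) = cos(-pi/6) + (sin(-pi/6)/(4/5))*B = sqrt(3)/2 + (-5/8)*B.
Answer: sqrt(3)/2 - 1/2*e12


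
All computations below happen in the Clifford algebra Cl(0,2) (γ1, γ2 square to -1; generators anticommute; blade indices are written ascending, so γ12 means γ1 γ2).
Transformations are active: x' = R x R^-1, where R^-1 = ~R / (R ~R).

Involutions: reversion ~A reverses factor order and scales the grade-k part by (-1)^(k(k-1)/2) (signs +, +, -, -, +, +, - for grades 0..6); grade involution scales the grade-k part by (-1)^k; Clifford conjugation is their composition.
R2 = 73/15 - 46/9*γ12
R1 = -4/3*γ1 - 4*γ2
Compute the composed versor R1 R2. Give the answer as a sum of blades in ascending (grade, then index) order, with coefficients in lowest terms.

Distribute over the terms of R1 (each basis-blade product reordered to ascending indices, repeated generators contracted through their squares):
(-4/3*γ1) R2 = -292/45*γ1 - 184/27*γ2
(-4*γ2) R2 = 184/9*γ1 - 292/15*γ2
Summing the partial products and collecting blades:
Answer: 628/45*γ1 - 3548/135*γ2


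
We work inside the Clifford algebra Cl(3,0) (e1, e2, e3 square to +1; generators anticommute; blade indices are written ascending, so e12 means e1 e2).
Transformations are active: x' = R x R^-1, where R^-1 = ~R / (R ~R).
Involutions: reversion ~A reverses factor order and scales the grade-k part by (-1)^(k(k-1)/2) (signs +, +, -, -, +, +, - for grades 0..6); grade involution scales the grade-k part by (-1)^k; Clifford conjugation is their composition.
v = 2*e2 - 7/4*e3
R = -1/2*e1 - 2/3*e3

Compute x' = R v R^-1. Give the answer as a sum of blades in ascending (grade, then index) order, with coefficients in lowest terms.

~R = -1/2*e1 - 2/3*e3, and R ~R = 25/36, so R^-1 = ~R / (25/36).
R v = 7/6 - e12 + 7/8*e13 + 4/3*e23
Answer: -42/25*e1 - 2*e2 - 49/100*e3


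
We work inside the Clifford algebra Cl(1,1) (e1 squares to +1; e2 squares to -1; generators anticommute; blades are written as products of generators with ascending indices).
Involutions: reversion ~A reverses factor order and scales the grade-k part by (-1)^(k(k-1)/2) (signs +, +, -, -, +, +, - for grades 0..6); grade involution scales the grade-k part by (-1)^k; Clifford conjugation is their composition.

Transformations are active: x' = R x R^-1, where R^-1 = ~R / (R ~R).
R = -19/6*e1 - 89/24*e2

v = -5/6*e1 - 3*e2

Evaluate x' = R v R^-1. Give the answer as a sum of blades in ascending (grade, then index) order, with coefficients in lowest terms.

~R = -19/6*e1 - 89/24*e2, and R ~R = -715/192, so R^-1 = ~R / (-715/192).
R v = -611/72 + 923/144*e1 e2
Answer: -13463/990*e1 - 6881/495*e2


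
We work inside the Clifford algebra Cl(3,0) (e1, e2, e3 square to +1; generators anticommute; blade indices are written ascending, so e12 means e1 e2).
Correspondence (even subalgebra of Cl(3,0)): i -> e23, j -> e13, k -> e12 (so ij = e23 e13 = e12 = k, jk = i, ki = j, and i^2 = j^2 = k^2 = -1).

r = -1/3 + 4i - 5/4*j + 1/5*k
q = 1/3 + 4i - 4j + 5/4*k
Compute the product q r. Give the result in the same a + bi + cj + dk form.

In blades: q = 1/3 + 5/4*e12 - 4*e13 + 4*e23, r = -1/3 + 1/5*e12 - 5/4*e13 + 4*e23.
Distribute q over r term by term (generator squares from the signature, products reordered to ascending indices): (1/3)*r = -1/9 + 1/15*e12 - 5/12*e13 + 4/3*e23; (5/4*e12)*r = -1/4 - 5/12*e12 + 5*e13 + 25/16*e23; (-4*e13)*r = -5 + 16*e12 + 4/3*e13 - 4/5*e23; (4*e23)*r = -16 - 5*e12 - 4/5*e13 - 4/3*e23.
Sum: -769/36 + 213/20*e12 + 307/60*e13 + 61/80*e23; translating back through the correspondence:
Answer: -769/36 + 61/80*i + 307/60*j + 213/20*k


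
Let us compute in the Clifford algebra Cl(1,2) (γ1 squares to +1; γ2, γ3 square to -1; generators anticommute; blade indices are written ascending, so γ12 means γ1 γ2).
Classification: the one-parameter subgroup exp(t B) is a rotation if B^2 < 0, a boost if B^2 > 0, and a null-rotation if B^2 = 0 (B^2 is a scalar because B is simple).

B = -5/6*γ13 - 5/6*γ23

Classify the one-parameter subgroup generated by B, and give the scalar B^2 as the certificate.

B^2 term by term: the squares give (-5/6)^2*(γ13)^2 + (-5/6)^2*(γ23)^2 = 25/36*(+1) + 25/36*(-1) = 0 (each basis 2-blade squares to minus the product of its generators' squares); cross terms between blades sharing an index anticommute and cancel. So B^2 = 0.
Answer: null-rotation, certificate B^2 = 0. Key observation: B^2 = 0 is a conjugation invariant, so its sign decides the class regardless of the surface form of B.


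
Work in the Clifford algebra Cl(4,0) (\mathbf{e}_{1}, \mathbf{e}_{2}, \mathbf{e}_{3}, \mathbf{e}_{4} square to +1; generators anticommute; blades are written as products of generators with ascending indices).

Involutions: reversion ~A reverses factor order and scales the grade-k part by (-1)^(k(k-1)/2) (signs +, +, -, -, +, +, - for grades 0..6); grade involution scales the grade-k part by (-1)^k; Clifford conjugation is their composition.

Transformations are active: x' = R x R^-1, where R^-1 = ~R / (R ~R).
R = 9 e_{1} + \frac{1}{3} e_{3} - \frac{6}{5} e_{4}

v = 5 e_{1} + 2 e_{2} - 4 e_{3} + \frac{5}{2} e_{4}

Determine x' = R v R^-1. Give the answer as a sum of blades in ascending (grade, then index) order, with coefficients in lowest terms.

~R = 9 e_{1} + \frac{1}{3} e_{3} - \frac{6}{5} e_{4}, and R ~R = \frac{18574}{225}, so R^-1 = ~R / (\frac{18574}{225}).
R v = \frac{122}{3} + 18 e_{1} e_{2} - \frac{113}{3} e_{1} e_{3} + \frac{57}{2} e_{1} e_{4} - \frac{2}{3} e_{2} e_{3} + \frac{12}{5} e_{2} e_{4} - \frac{119}{30} e_{3} e_{4}
Answer: \frac{35915}{9287} e_{1} - 2 e_{2} + \frac{40198}{9287} e_{3} - \frac{68395}{18574} e_{4}


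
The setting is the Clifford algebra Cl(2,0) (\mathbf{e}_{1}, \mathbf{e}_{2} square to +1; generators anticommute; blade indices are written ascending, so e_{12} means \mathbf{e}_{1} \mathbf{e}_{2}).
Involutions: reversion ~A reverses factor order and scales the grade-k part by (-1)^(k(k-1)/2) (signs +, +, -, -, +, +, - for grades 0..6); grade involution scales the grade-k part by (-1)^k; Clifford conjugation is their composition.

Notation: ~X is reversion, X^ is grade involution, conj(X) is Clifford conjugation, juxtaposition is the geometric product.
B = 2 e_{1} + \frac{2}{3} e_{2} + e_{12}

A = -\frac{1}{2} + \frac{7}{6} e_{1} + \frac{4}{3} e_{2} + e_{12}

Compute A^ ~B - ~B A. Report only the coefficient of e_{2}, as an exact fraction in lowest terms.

first term: -\frac{20}{9} - \frac{5}{3} e_{1} - \frac{7}{6} e_{2} + \frac{43}{18} e_{12}
second term: \frac{38}{9} - 3 e_{1} + \frac{17}{6} e_{2} + \frac{43}{18} e_{12}
Answer: -4


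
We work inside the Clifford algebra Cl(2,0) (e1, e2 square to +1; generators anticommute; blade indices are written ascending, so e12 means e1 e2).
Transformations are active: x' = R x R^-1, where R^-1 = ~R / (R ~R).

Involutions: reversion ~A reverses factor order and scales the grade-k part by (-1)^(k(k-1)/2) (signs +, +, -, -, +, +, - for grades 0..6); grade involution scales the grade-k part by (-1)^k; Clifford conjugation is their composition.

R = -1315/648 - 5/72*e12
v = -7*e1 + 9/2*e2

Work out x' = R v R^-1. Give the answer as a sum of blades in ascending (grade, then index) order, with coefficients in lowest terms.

~R = -1315/648 + 5/72*e12, and R ~R = 865625/209952, so R^-1 = ~R / (865625/209952).
R v = 18005/1296*e1 - 1385/144*e2
Answer: -1669/250*e1 + 621/125*e2


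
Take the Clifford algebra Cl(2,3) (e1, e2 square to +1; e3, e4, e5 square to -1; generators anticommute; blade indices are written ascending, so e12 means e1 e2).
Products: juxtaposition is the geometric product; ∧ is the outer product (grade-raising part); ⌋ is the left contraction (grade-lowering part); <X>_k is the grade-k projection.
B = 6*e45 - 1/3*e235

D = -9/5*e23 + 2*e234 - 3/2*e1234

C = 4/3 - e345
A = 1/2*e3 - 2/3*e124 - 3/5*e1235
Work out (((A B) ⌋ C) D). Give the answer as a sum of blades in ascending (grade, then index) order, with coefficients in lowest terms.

step 1: -1/5*e1 - 1/6*e25 + 4*e125 + 3*e345 - 18/5*e1234 + 2/9*e1345
step 2: -3
step 3: 27/5*e23 - 6*e234 + 9/2*e1234
Answer: 27/5*e23 - 6*e234 + 9/2*e1234


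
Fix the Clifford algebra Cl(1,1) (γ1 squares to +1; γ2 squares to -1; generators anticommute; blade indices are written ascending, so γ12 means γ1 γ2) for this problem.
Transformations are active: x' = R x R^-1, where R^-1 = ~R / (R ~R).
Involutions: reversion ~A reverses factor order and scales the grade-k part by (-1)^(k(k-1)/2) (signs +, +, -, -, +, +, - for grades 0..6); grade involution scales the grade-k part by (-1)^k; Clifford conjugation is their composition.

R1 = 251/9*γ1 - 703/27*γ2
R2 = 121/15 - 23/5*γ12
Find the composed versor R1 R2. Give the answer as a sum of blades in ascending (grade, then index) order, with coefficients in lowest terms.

Distribute over the terms of R1 (each basis-blade product reordered to ascending indices, repeated generators contracted through their squares):
(251/9*γ1) R2 = 30371/135*γ1 - 5773/45*γ2
(-703/27*γ2) R2 = 16169/135*γ1 - 85063/405*γ2
Summing the partial products and collecting blades:
Answer: 9308/27*γ1 - 27404/81*γ2


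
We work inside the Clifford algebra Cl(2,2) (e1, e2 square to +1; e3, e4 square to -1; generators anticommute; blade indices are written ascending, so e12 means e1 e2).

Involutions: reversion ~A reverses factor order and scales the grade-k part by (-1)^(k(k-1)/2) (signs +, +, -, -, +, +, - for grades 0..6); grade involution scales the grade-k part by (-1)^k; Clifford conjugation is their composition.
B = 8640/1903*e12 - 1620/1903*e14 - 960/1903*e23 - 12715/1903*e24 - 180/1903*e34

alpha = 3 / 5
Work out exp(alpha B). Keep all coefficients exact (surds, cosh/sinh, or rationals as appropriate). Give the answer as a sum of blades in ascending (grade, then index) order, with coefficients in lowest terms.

B^2 term by term: the squares give (8640/1903)^2*(e12)^2 + (-1620/1903)^2*(e14)^2 + (-960/1903)^2*(e23)^2 + (-12715/1903)^2*(e24)^2 + (-180/1903)^2*(e34)^2 = 74649600/3621409*(-1) + 2624400/3621409*(+1) + 921600/3621409*(+1) + 161671225/3621409*(+1) + 32400/3621409*(-1) = 25 (each basis 2-blade squares to minus the product of its generators' squares); cross terms between blades sharing an index anticommute and cancel; the commuting (index-disjoint) pairs give grade-4 terms 2*c*c'*(blade product), which cancel blade by blade — e1234: -3110400/3621409 + 3110400/3621409 = 0 — confirming B is simple. So B^2 = 25.
B^2 = 25 — a positive square means the series sums to a boost: l = 5, alpha*l = 3, so exp(alpha B) = cosh(3) + (sinh(3)/5)*B = cosh(3) + (sinh(3)/5)*B.
Answer: cosh(3) + 1728*sinh(3)/1903*e12 - 324*sinh(3)/1903*e14 - 192*sinh(3)/1903*e23 - 2543*sinh(3)/1903*e24 - 36*sinh(3)/1903*e34


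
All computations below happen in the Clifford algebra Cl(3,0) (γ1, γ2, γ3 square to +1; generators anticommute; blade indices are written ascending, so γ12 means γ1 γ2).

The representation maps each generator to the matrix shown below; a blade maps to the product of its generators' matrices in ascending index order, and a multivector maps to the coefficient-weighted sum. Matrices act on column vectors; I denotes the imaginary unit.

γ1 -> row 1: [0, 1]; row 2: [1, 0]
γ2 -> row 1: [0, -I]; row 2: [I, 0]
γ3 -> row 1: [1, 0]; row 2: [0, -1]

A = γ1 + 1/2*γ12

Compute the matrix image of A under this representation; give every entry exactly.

Bivector images (products of the table entries): rho(γ12) = rho(γ1)rho(γ2) = row 1: [I, 0]; row 2: [0, -I].
M = (1)*rho(γ1) + (1/2)*rho(γ12), summed entrywise:
Answer: row 1: [I/2, 1]; row 2: [1, -I/2]


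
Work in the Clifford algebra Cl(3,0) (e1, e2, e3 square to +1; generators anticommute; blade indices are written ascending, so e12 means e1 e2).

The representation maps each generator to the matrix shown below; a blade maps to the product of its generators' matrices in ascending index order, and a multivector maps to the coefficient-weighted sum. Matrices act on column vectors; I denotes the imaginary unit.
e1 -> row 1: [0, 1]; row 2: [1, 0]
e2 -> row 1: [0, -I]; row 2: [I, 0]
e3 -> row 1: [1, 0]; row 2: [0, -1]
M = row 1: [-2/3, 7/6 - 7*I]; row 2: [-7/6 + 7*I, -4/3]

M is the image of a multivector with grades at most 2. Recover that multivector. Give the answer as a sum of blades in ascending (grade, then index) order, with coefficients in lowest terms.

Method: 1, rho(e1), rho(e2), rho(e3) form a trace-orthogonal basis of the 2x2 complex matrices (tr(X Y) = 2 if X = Y, else 0), so M = m0*1 + m1*rho(e1) + m2*rho(e2) + m3*rho(e3) with m0 = tr(M)/2 = -1, m1 = tr(M rho(e1))/2 = 0, m2 = tr(M rho(e2))/2 = 7 + 7*I/6, m3 = tr(M rho(e3))/2 = 1/3.
Multiplying table entries, the bivector images are rho(e12) = I*rho(e3), rho(e13) = -I*rho(e2), rho(e23) = I*rho(e1); with real blade coefficients the real parts of m0..m3 are the coefficients of 1, e1, e2, e3 and the imaginary parts give the bivectors (e23: Im m1, e13: -Im m2, e12: Im m3).
Answer: -1 + 7*e2 + 1/3*e3 - 7/6*e13


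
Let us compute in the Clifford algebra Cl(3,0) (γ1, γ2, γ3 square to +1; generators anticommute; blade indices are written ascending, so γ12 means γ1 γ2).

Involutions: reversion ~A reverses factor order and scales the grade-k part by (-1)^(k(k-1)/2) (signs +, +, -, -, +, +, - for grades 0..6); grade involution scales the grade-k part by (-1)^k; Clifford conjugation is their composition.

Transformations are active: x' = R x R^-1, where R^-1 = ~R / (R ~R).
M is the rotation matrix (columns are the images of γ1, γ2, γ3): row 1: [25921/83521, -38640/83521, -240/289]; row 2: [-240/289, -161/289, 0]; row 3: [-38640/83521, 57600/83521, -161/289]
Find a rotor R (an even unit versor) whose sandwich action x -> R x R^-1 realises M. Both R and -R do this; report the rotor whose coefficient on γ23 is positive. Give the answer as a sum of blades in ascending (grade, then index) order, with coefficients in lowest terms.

Method: write R = a + b12*γ12 + b13*γ13 + b23*γ23 with a^2 + b12^2 + b13^2 + b23^2 = 1 (so R^-1 = ~R). Expanding the columns R e_j ~R gives tr M = 4a^2 - 1 and, from the antisymmetric part, M21 - M12 = -4a*b12, M13 - M31 = 4a*b13, M32 - M23 = -4a*b23.
Here tr M = -67137/83521, so a^2 = (1 + tr M)/4 = 4096/83521 and a = ±64/289. Taking a = 64/289: M21 - M12 = -30720/83521, M13 - M31 = -30720/83521, M32 - M23 = 57600/83521, giving b12 = 120/289, b13 = -120/289, b23 = -225/289, i.e. R = 64/289 + 120/289*γ12 - 120/289*γ13 - 225/289*γ23.
Its γ23 coefficient is negative, so report the other preimage -R.
Answer: -64/289 - 120/289*γ12 + 120/289*γ13 + 225/289*γ23. Uniqueness: Spin(3) -> SO(3) maps R and -R to the same rotation of trace -67137/83521; fixing the sign of the γ23 coefficient removes the ambiguity.


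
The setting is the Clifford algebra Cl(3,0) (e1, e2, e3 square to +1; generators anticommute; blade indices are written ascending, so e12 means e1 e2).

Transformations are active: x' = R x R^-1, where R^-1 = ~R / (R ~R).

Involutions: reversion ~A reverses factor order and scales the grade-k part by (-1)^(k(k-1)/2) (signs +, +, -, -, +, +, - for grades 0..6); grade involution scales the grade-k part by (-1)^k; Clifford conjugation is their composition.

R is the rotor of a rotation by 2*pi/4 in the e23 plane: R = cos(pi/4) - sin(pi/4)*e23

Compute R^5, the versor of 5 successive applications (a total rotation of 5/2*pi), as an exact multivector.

Half-angle bookkeeping: 5 applications in e23 add up to rotor phase 5*pi/4 = 5*pi/4, so R^5 = cos(5*pi/4) - sin(5*pi/4)*e23.
cos(5*pi/4) = -sqrt(2)/2 and sin(5*pi/4) = -sqrt(2)/2, so R^5 = -sqrt(2)/2 + sqrt(2)/2*e23. The net rotation is 1/2*pi (after discarding 1 full turn, each of which contributes a factor -1 to the rotor); the rotor keeps the half-angle phase exactly.
Answer: -sqrt(2)/2 + sqrt(2)/2*e23
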